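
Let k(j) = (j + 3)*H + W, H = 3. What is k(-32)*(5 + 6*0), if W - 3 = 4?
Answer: -400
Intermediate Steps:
W = 7 (W = 3 + 4 = 7)
k(j) = 16 + 3*j (k(j) = (j + 3)*3 + 7 = (3 + j)*3 + 7 = (9 + 3*j) + 7 = 16 + 3*j)
k(-32)*(5 + 6*0) = (16 + 3*(-32))*(5 + 6*0) = (16 - 96)*(5 + 0) = -80*5 = -400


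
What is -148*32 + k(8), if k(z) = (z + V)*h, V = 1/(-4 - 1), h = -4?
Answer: -23836/5 ≈ -4767.2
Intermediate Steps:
V = -1/5 (V = 1/(-5) = -1/5 ≈ -0.20000)
k(z) = 4/5 - 4*z (k(z) = (z - 1/5)*(-4) = (-1/5 + z)*(-4) = 4/5 - 4*z)
-148*32 + k(8) = -148*32 + (4/5 - 4*8) = -4736 + (4/5 - 32) = -4736 - 156/5 = -23836/5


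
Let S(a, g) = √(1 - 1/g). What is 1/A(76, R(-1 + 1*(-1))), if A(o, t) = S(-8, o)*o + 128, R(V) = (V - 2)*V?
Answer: 32/2671 - 5*√57/5342 ≈ 0.0049140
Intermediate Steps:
R(V) = V*(-2 + V) (R(V) = (-2 + V)*V = V*(-2 + V))
A(o, t) = 128 + o*√((-1 + o)/o) (A(o, t) = √((-1 + o)/o)*o + 128 = o*√((-1 + o)/o) + 128 = 128 + o*√((-1 + o)/o))
1/A(76, R(-1 + 1*(-1))) = 1/(128 + 76*√((-1 + 76)/76)) = 1/(128 + 76*√((1/76)*75)) = 1/(128 + 76*√(75/76)) = 1/(128 + 76*(5*√57/38)) = 1/(128 + 10*√57)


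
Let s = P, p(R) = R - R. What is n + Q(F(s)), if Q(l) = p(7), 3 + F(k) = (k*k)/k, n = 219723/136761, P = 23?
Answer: 73241/45587 ≈ 1.6066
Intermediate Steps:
p(R) = 0
s = 23
n = 73241/45587 (n = 219723*(1/136761) = 73241/45587 ≈ 1.6066)
F(k) = -3 + k (F(k) = -3 + (k*k)/k = -3 + k**2/k = -3 + k)
Q(l) = 0
n + Q(F(s)) = 73241/45587 + 0 = 73241/45587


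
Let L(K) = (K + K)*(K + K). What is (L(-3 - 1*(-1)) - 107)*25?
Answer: -2275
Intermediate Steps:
L(K) = 4*K² (L(K) = (2*K)*(2*K) = 4*K²)
(L(-3 - 1*(-1)) - 107)*25 = (4*(-3 - 1*(-1))² - 107)*25 = (4*(-3 + 1)² - 107)*25 = (4*(-2)² - 107)*25 = (4*4 - 107)*25 = (16 - 107)*25 = -91*25 = -2275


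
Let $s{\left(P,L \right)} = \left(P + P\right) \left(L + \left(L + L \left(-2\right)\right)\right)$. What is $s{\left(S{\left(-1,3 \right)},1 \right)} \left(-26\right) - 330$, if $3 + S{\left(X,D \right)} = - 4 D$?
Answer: $-330$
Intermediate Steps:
$S{\left(X,D \right)} = -3 - 4 D$
$s{\left(P,L \right)} = 0$ ($s{\left(P,L \right)} = 2 P \left(L + \left(L - 2 L\right)\right) = 2 P \left(L - L\right) = 2 P 0 = 0$)
$s{\left(S{\left(-1,3 \right)},1 \right)} \left(-26\right) - 330 = 0 \left(-26\right) - 330 = 0 - 330 = -330$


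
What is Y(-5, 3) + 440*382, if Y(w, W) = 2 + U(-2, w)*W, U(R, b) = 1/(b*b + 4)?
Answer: 4874381/29 ≈ 1.6808e+5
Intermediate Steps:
U(R, b) = 1/(4 + b²) (U(R, b) = 1/(b² + 4) = 1/(4 + b²))
Y(w, W) = 2 + W/(4 + w²)
Y(-5, 3) + 440*382 = (2 + 3/(4 + (-5)²)) + 440*382 = (2 + 3/(4 + 25)) + 168080 = (2 + 3/29) + 168080 = 61/29 + 168080 = 4874381/29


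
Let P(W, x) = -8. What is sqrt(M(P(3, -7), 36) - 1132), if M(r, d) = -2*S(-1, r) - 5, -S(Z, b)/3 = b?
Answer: I*sqrt(1185) ≈ 34.424*I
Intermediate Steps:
S(Z, b) = -3*b
M(r, d) = -5 + 6*r (M(r, d) = -(-6)*r - 5 = 6*r - 5 = -5 + 6*r)
sqrt(M(P(3, -7), 36) - 1132) = sqrt((-5 + 6*(-8)) - 1132) = sqrt((-5 - 48) - 1132) = sqrt(-53 - 1132) = sqrt(-1185) = I*sqrt(1185)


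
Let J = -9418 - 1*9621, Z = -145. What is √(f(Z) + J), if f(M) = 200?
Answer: I*√18839 ≈ 137.26*I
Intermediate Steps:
J = -19039 (J = -9418 - 9621 = -19039)
√(f(Z) + J) = √(200 - 19039) = √(-18839) = I*√18839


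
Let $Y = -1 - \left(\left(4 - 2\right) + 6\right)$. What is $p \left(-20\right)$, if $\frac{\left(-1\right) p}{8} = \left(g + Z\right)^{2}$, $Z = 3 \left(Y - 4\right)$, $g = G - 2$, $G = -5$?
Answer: $338560$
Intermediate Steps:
$g = -7$ ($g = -5 - 2 = -7$)
$Y = -9$ ($Y = -1 - \left(2 + 6\right) = -1 - 8 = -9$)
$Z = -39$ ($Z = 3 \left(-9 - 4\right) = 3 \left(-13\right) = -39$)
$p = -16928$ ($p = - 8 \left(-7 - 39\right)^{2} = - 8 \left(-46\right)^{2} = \left(-8\right) 2116 = -16928$)
$p \left(-20\right) = \left(-16928\right) \left(-20\right) = 338560$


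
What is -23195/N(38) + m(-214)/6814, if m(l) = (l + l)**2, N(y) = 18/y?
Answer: -1500657607/30663 ≈ -48940.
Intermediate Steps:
m(l) = 4*l**2 (m(l) = (2*l)**2 = 4*l**2)
-23195/N(38) + m(-214)/6814 = -23195/(18/38) + (4*(-214)**2)/6814 = -23195/(18*(1/38)) + (4*45796)*(1/6814) = -23195/9/19 + 183184*(1/6814) = -23195*19/9 + 91592/3407 = -440705/9 + 91592/3407 = -1500657607/30663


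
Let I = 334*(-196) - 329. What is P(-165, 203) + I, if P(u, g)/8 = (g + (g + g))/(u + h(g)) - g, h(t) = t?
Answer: -1278487/19 ≈ -67289.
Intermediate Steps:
I = -65793 (I = -65464 - 329 = -65793)
P(u, g) = -8*g + 24*g/(g + u) (P(u, g) = 8*((g + (g + g))/(u + g) - g) = 8*((g + 2*g)/(g + u) - g) = 8*((3*g)/(g + u) - g) = 8*(3*g/(g + u) - g) = 8*(-g + 3*g/(g + u)) = -8*g + 24*g/(g + u))
P(-165, 203) + I = 8*203*(3 - 1*203 - 1*(-165))/(203 - 165) - 65793 = 8*203*(3 - 203 + 165)/38 - 65793 = 8*203*(1/38)*(-35) - 65793 = -28420/19 - 65793 = -1278487/19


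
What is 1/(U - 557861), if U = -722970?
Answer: -1/1280831 ≈ -7.8074e-7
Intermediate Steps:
1/(U - 557861) = 1/(-722970 - 557861) = 1/(-1280831) = -1/1280831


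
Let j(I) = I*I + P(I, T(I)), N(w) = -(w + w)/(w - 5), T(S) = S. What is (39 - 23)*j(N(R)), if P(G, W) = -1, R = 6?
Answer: 2288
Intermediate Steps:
N(w) = -2*w/(-5 + w)
j(I) = -1 + I**2 (j(I) = I*I - 1 = I**2 - 1 = -1 + I**2)
(39 - 23)*j(N(R)) = (39 - 23)*(-1 + (-2*6/(-5 + 6))**2) = 16*(-1 + (-2*6/1)**2) = 16*(-1 + (-2*6*1)**2) = 16*(-1 + (-12)**2) = 16*(-1 + 144) = 16*143 = 2288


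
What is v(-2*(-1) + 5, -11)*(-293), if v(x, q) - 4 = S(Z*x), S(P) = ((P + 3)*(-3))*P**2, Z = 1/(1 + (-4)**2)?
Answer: -3259918/4913 ≈ -663.53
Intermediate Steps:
Z = 1/17 (Z = 1/(1 + 16) = 1/17 ≈ 0.058824)
S(P) = P**2*(-9 - 3*P) (S(P) = ((3 + P)*(-3))*P**2 = (-9 - 3*P)*P**2 = P**2*(-9 - 3*P))
v(x, q) = 4 + 3*x**2*(-3 - x/17)/289 (v(x, q) = 4 + 3*(x/17)**2*(-3 - x/17) = 4 + 3*(x**2/289)*(-3 - x/17) = 4 + 3*x**2*(-3 - x/17)/289)
v(-2*(-1) + 5, -11)*(-293) = (4 - 3*(-2*(-1) + 5)**2*(51 + (-2*(-1) + 5))/4913)*(-293) = (4 - 3*(2 + 5)**2*(51 + (2 + 5))/4913)*(-293) = (4 - 3/4913*7**2*(51 + 7))*(-293) = (4 - 3/4913*49*58)*(-293) = (4 - 8526/4913)*(-293) = (11126/4913)*(-293) = -3259918/4913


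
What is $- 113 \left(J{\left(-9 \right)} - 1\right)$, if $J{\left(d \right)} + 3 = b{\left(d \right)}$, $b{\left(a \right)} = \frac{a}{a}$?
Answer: $339$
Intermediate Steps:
$b{\left(a \right)} = 1$
$J{\left(d \right)} = -2$ ($J{\left(d \right)} = -3 + 1 = -2$)
$- 113 \left(J{\left(-9 \right)} - 1\right) = - 113 \left(-2 - 1\right) = \left(-113\right) \left(-3\right) = 339$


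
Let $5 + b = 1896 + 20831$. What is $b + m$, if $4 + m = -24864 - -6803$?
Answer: $4657$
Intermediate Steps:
$b = 22722$ ($b = -5 + \left(1896 + 20831\right) = -5 + 22727 = 22722$)
$m = -18065$ ($m = -4 - 18061 = -18065$)
$b + m = 22722 - 18065 = 4657$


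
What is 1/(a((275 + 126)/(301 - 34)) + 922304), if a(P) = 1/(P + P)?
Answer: 802/739688075 ≈ 1.0842e-6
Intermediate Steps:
a(P) = 1/(2*P)
1/(a((275 + 126)/(301 - 34)) + 922304) = 1/(1/(2*(((275 + 126)/(301 - 34)))) + 922304) = 1/(1/(2*((401/267))) + 922304) = 1/(1/(2*((401*(1/267)))) + 922304) = 1/(1/(2*(401/267)) + 922304) = 1/((½)*(267/401) + 922304) = 1/(267/802 + 922304) = 1/(739688075/802) = 802/739688075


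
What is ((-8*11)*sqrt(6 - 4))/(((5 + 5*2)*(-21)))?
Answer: 88*sqrt(2)/315 ≈ 0.39508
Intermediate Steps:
((-8*11)*sqrt(6 - 4))/(((5 + 5*2)*(-21))) = (-88*sqrt(2))/(((5 + 10)*(-21))) = (-88*sqrt(2))/((15*(-21))) = -88*sqrt(2)/(-315) = -88*sqrt(2)*(-1/315) = 88*sqrt(2)/315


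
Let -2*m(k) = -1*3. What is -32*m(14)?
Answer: -48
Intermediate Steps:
m(k) = 3/2 (m(k) = -(-1)*3/2 = -½*(-3) = 3/2)
-32*m(14) = -32*3/2 = -48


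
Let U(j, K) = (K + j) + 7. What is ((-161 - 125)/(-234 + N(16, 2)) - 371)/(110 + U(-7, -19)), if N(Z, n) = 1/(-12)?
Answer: -1038707/255619 ≈ -4.0635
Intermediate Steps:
N(Z, n) = -1/12
U(j, K) = 7 + K + j
((-161 - 125)/(-234 + N(16, 2)) - 371)/(110 + U(-7, -19)) = ((-161 - 125)/(-234 - 1/12) - 371)/(110 + (7 - 19 - 7)) = (-286/(-2809/12) - 371)/(110 - 19) = (-286*(-12/2809) - 371)/91 = (3432/2809 - 371)*(1/91) = -1038707/2809*1/91 = -1038707/255619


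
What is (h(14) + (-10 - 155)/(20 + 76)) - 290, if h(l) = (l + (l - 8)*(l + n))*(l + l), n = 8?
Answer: 121481/32 ≈ 3796.3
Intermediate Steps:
h(l) = 2*l*(l + (-8 + l)*(8 + l)) (h(l) = (l + (l - 8)*(l + 8))*(l + l) = (l + (-8 + l)*(8 + l))*(2*l) = 2*l*(l + (-8 + l)*(8 + l)))
(h(14) + (-10 - 155)/(20 + 76)) - 290 = (2*14*(-64 + 14 + 14²) + (-10 - 155)/(20 + 76)) - 290 = (2*14*(-64 + 14 + 196) - 165/96) - 290 = (2*14*146 - 165*1/96) - 290 = (4088 - 55/32) - 290 = 130761/32 - 290 = 121481/32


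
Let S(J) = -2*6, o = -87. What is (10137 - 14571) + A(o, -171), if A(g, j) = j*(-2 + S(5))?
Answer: -2040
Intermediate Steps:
S(J) = -12
A(g, j) = -14*j (A(g, j) = j*(-2 - 12) = j*(-14) = -14*j)
(10137 - 14571) + A(o, -171) = (10137 - 14571) - 14*(-171) = -4434 + 2394 = -2040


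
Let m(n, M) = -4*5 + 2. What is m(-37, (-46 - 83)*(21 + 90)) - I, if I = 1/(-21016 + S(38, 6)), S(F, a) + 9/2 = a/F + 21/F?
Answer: -7188749/399376 ≈ -18.000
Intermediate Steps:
m(n, M) = -18 (m(n, M) = -20 + 2 = -18)
S(F, a) = -9/2 + 21/F + a/F (S(F, a) = -9/2 + (a/F + 21/F) = -9/2 + (21/F + a/F) = -9/2 + 21/F + a/F)
I = -19/399376 (I = 1/(-21016 + (21 + 6 - 9/2*38)/38) = 1/(-21016 + (21 + 6 - 171)/38) = 1/(-21016 + (1/38)*(-144)) = 1/(-21016 - 72/19) = 1/(-399376/19) = -19/399376 ≈ -4.7574e-5)
m(-37, (-46 - 83)*(21 + 90)) - I = -18 - 1*(-19/399376) = -18 + 19/399376 = -7188749/399376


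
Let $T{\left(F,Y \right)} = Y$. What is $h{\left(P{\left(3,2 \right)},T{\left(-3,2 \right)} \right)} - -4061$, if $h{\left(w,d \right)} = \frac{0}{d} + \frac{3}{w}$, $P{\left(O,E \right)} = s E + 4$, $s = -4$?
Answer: $\frac{16241}{4} \approx 4060.3$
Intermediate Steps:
$P{\left(O,E \right)} = 4 - 4 E$ ($P{\left(O,E \right)} = - 4 E + 4 = 4 - 4 E$)
$h{\left(w,d \right)} = \frac{3}{w}$ ($h{\left(w,d \right)} = 0 + \frac{3}{w} = \frac{3}{w}$)
$h{\left(P{\left(3,2 \right)},T{\left(-3,2 \right)} \right)} - -4061 = \frac{3}{4 - 8} - -4061 = \frac{3}{4 - 8} + 4061 = \frac{3}{-4} + 4061 = 3 \left(- \frac{1}{4}\right) + 4061 = - \frac{3}{4} + 4061 = \frac{16241}{4}$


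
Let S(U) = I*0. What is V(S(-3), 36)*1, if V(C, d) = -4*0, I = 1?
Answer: 0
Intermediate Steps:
S(U) = 0 (S(U) = 1*0 = 0)
V(C, d) = 0
V(S(-3), 36)*1 = 0*1 = 0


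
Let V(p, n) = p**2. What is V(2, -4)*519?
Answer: 2076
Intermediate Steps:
V(2, -4)*519 = 2**2*519 = 4*519 = 2076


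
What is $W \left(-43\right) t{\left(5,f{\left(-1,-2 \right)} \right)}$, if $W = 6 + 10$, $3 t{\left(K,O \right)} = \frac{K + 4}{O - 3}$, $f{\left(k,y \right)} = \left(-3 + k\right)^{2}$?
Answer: $- \frac{2064}{13} \approx -158.77$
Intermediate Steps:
$t{\left(K,O \right)} = \frac{4 + K}{3 \left(-3 + O\right)}$ ($t{\left(K,O \right)} = \frac{\left(K + 4\right) \frac{1}{O - 3}}{3} = \frac{\left(4 + K\right) \frac{1}{-3 + O}}{3} = \frac{\frac{1}{-3 + O} \left(4 + K\right)}{3} = \frac{4 + K}{3 \left(-3 + O\right)}$)
$W = 16$
$W \left(-43\right) t{\left(5,f{\left(-1,-2 \right)} \right)} = 16 \left(-43\right) \frac{4 + 5}{3 \left(-3 + \left(-3 - 1\right)^{2}\right)} = - 688 \cdot \frac{1}{3} \frac{1}{-3 + \left(-4\right)^{2}} \cdot 9 = - 688 \cdot \frac{1}{3} \frac{1}{-3 + 16} \cdot 9 = - 688 \cdot \frac{1}{3} \cdot \frac{1}{13} \cdot 9 = \left(-688\right) \frac{3}{13} = - \frac{2064}{13}$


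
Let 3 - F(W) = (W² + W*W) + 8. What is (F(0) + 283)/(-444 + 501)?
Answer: 278/57 ≈ 4.8772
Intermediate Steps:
F(W) = -5 - 2*W² (F(W) = 3 - ((W² + W*W) + 8) = 3 - ((W² + W²) + 8) = 3 - (2*W² + 8) = 3 - (8 + 2*W²) = 3 + (-8 - 2*W²) = -5 - 2*W²)
(F(0) + 283)/(-444 + 501) = ((-5 - 2*0²) + 283)/(-444 + 501) = ((-5 - 2*0) + 283)/57 = ((-5 + 0) + 283)*(1/57) = (-5 + 283)*(1/57) = 278*(1/57) = 278/57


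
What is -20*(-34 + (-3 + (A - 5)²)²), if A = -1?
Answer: -21100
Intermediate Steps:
-20*(-34 + (-3 + (A - 5)²)²) = -20*(-34 + (-3 + (-1 - 5)²)²) = -20*(-34 + (-3 + (-6)²)²) = -20*(-34 + (-3 + 36)²) = -20*(-34 + 33²) = -20*(-34 + 1089) = -20*1055 = -21100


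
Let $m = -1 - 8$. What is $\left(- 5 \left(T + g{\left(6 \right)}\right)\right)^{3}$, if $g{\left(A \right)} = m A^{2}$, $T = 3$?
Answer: $4134520125$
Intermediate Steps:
$m = -9$ ($m = -1 - 8 = -9$)
$g{\left(A \right)} = - 9 A^{2}$
$\left(- 5 \left(T + g{\left(6 \right)}\right)\right)^{3} = \left(- 5 \left(3 - 9 \cdot 6^{2}\right)\right)^{3} = \left(- 5 \left(3 - 324\right)\right)^{3} = \left(\left(-5\right) \left(-321\right)\right)^{3} = 1605^{3} = 4134520125$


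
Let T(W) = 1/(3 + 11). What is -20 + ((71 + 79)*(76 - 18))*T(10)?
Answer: 4210/7 ≈ 601.43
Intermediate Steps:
T(W) = 1/14
-20 + ((71 + 79)*(76 - 18))*T(10) = -20 + ((71 + 79)*(76 - 18))*(1/14) = -20 + (150*58)*(1/14) = -20 + 8700*(1/14) = -20 + 4350/7 = 4210/7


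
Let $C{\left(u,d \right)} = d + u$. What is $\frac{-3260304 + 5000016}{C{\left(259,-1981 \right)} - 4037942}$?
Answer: $- \frac{108732}{252479} \approx -0.43066$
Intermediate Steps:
$\frac{-3260304 + 5000016}{C{\left(259,-1981 \right)} - 4037942} = \frac{-3260304 + 5000016}{\left(-1981 + 259\right) - 4037942} = \frac{1739712}{-1722 - 4037942} = \frac{1739712}{-4039664} = 1739712 \left(- \frac{1}{4039664}\right) = - \frac{108732}{252479}$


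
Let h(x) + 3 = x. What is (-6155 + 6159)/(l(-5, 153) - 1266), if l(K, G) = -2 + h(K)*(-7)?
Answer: -1/303 ≈ -0.0033003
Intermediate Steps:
h(x) = -3 + x
l(K, G) = 19 - 7*K (l(K, G) = -2 + (-3 + K)*(-7) = -2 + (21 - 7*K) = 19 - 7*K)
(-6155 + 6159)/(l(-5, 153) - 1266) = (-6155 + 6159)/((19 - 7*(-5)) - 1266) = 4/((19 + 35) - 1266) = 4/(54 - 1266) = 4/(-1212) = 4*(-1/1212) = -1/303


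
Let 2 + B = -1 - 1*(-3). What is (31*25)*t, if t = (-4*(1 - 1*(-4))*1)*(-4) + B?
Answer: 62000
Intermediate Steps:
B = 0 (B = -2 + (-1 - 1*(-3)) = -2 + (-1 + 3) = -2 + 2 = 0)
t = 80 (t = (-4*(1 - 1*(-4))*1)*(-4) + 0 = (-4*(1 + 4)*1)*(-4) + 0 = (-4*5*1)*(-4) + 0 = -20*1*(-4) + 0 = -20*(-4) + 0 = 80 + 0 = 80)
(31*25)*t = (31*25)*80 = 775*80 = 62000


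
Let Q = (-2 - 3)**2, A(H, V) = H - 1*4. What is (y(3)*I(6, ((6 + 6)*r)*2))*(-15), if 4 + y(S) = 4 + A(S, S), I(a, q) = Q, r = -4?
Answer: 375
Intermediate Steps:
A(H, V) = -4 + H (A(H, V) = H - 4 = -4 + H)
Q = 25 (Q = (-5)**2 = 25)
I(a, q) = 25
y(S) = -4 + S (y(S) = -4 + (4 + (-4 + S)) = -4 + S)
(y(3)*I(6, ((6 + 6)*r)*2))*(-15) = ((-4 + 3)*25)*(-15) = -1*25*(-15) = -25*(-15) = 375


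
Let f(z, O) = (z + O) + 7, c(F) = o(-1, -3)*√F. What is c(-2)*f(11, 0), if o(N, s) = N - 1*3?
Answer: -72*I*√2 ≈ -101.82*I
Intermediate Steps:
o(N, s) = -3 + N (o(N, s) = N - 3 = -3 + N)
c(F) = -4*√F (c(F) = (-3 - 1)*√F = -4*√F)
f(z, O) = 7 + O + z (f(z, O) = (O + z) + 7 = 7 + O + z)
c(-2)*f(11, 0) = (-4*I*√2)*(7 + 0 + 11) = -4*I*√2*18 = -72*I*√2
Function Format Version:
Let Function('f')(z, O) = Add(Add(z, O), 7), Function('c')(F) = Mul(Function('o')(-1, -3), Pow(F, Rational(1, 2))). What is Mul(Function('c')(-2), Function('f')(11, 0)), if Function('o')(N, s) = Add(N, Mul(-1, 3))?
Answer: Mul(-72, I, Pow(2, Rational(1, 2))) ≈ Mul(-101.82, I)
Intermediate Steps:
Function('o')(N, s) = Add(-3, N) (Function('o')(N, s) = Add(N, -3) = Add(-3, N))
Function('c')(F) = Mul(-4, Pow(F, Rational(1, 2))) (Function('c')(F) = Mul(Add(-3, -1), Pow(F, Rational(1, 2))) = Mul(-4, Pow(F, Rational(1, 2))))
Function('f')(z, O) = Add(7, O, z) (Function('f')(z, O) = Add(Add(O, z), 7) = Add(7, O, z))
Mul(Function('c')(-2), Function('f')(11, 0)) = Mul(Mul(-4, Pow(-2, Rational(1, 2))), Add(7, 0, 11)) = Mul(Mul(-4, Mul(I, Pow(2, Rational(1, 2)))), 18) = Mul(Mul(-4, I, Pow(2, Rational(1, 2))), 18) = Mul(-72, I, Pow(2, Rational(1, 2)))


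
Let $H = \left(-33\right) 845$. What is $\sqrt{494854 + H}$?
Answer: $\sqrt{466969} \approx 683.35$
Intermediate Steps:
$H = -27885$
$\sqrt{494854 + H} = \sqrt{494854 - 27885} = \sqrt{466969}$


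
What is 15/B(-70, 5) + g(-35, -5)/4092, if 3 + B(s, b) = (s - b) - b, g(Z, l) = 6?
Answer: -10147/56606 ≈ -0.17926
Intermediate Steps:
B(s, b) = -3 + s - 2*b (B(s, b) = -3 + ((s - b) - b) = -3 + (s - 2*b) = -3 + s - 2*b)
15/B(-70, 5) + g(-35, -5)/4092 = 15/(-3 - 70 - 2*5) + 6/4092 = 15/(-3 - 70 - 10) + 6*(1/4092) = 15/(-83) + 1/682 = 15*(-1/83) + 1/682 = -15/83 + 1/682 = -10147/56606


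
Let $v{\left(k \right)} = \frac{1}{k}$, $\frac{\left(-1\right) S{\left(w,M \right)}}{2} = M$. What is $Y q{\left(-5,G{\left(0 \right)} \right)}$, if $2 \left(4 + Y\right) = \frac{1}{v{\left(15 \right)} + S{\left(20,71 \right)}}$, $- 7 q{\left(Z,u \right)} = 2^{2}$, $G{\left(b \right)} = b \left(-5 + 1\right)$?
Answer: $\frac{34094}{14903} \approx 2.2877$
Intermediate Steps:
$S{\left(w,M \right)} = - 2 M$
$G{\left(b \right)} = - 4 b$ ($G{\left(b \right)} = b \left(-4\right) = - 4 b$)
$q{\left(Z,u \right)} = - \frac{4}{7}$ ($q{\left(Z,u \right)} = - \frac{2^{2}}{7} = \left(- \frac{1}{7}\right) 4 = - \frac{4}{7}$)
$Y = - \frac{17047}{4258}$ ($Y = -4 + \frac{1}{2 \left(\frac{1}{15} - 142\right)} = -4 + \frac{1}{2 \left(- \frac{2129}{15}\right)} = -4 + \frac{1}{2} \left(- \frac{15}{2129}\right) = -4 - \frac{15}{4258} = - \frac{17047}{4258} \approx -4.0035$)
$Y q{\left(-5,G{\left(0 \right)} \right)} = \left(- \frac{17047}{4258}\right) \left(- \frac{4}{7}\right) = \frac{34094}{14903}$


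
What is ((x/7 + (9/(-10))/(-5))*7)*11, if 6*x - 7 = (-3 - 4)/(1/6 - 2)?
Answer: 2527/75 ≈ 33.693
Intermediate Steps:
x = 119/66 (x = 7/6 + ((-3 - 4)/(1/6 - 2))/6 = 7/6 + (-7/(⅙ - 2))/6 = 7/6 + (-7/(-11/6))/6 = 7/6 + (-7*(-6/11))/6 = 7/6 + (⅙)*(42/11) = 7/6 + 7/11 = 119/66 ≈ 1.8030)
((x/7 + (9/(-10))/(-5))*7)*11 = (((119/66)/7 + (9/(-10))/(-5))*7)*11 = (((119/66)*(⅐) + (9*(-⅒))*(-⅕))*7)*11 = ((17/66 - 9/10*(-⅕))*7)*11 = ((17/66 + 9/50)*7)*11 = ((361/825)*7)*11 = (2527/825)*11 = 2527/75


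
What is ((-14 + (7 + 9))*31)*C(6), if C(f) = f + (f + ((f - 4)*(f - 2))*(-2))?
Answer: -248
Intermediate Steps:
C(f) = 2*f - 2*(-4 + f)*(-2 + f) (C(f) = f + (f + ((-4 + f)*(-2 + f))*(-2)) = f + (f - 2*(-4 + f)*(-2 + f)) = 2*f - 2*(-4 + f)*(-2 + f))
((-14 + (7 + 9))*31)*C(6) = ((-14 + (7 + 9))*31)*(-16 - 2*6² + 14*6) = ((-14 + 16)*31)*(-16 - 2*36 + 84) = (2*31)*(-16 - 72 + 84) = 62*(-4) = -248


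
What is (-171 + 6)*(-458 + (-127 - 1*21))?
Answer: 99990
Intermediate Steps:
(-171 + 6)*(-458 + (-127 - 1*21)) = -165*(-458 + (-127 - 21)) = -165*(-458 - 148) = -165*(-606) = 99990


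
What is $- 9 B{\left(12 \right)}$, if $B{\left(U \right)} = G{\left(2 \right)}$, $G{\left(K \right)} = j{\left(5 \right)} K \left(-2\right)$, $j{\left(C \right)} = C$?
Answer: $180$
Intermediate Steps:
$G{\left(K \right)} = - 10 K$ ($G{\left(K \right)} = 5 K \left(-2\right) = - 10 K$)
$B{\left(U \right)} = -20$ ($B{\left(U \right)} = \left(-10\right) 2 = -20$)
$- 9 B{\left(12 \right)} = \left(-9\right) \left(-20\right) = 180$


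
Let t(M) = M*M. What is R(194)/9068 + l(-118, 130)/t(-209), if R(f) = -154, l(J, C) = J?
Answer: -3898449/198049654 ≈ -0.019684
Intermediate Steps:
t(M) = M²
R(194)/9068 + l(-118, 130)/t(-209) = -154/9068 - 118/((-209)²) = -154*1/9068 - 118/43681 = -77/4534 - 118*1/43681 = -77/4534 - 118/43681 = -3898449/198049654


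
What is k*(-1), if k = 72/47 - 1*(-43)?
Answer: -2093/47 ≈ -44.532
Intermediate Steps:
k = 2093/47 (k = 72*(1/47) + 43 = 72/47 + 43 = 2093/47 ≈ 44.532)
k*(-1) = (2093/47)*(-1) = -2093/47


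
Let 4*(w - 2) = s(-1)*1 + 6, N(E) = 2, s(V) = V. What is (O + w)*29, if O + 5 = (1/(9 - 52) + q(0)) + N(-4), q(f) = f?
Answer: 1131/172 ≈ 6.5756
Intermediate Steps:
w = 13/4 (w = 2 + (-1*1 + 6)/4 = 2 + (-1 + 6)/4 = 2 + (¼)*5 = 2 + 5/4 = 13/4 ≈ 3.2500)
O = -130/43 (O = -5 + ((1/(9 - 52) + 0) + 2) = -5 + ((1/(-43) + 0) + 2) = -5 + ((-1/43 + 0) + 2) = -5 + (-1/43 + 2) = -5 + 85/43 = -130/43 ≈ -3.0233)
(O + w)*29 = (-130/43 + 13/4)*29 = (39/172)*29 = 1131/172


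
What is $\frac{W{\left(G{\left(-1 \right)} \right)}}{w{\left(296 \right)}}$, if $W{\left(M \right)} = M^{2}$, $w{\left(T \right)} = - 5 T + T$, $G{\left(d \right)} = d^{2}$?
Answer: $- \frac{1}{1184} \approx -0.00084459$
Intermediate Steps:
$w{\left(T \right)} = - 4 T$
$\frac{W{\left(G{\left(-1 \right)} \right)}}{w{\left(296 \right)}} = \frac{\left(\left(-1\right)^{2}\right)^{2}}{\left(-4\right) 296} = \frac{1^{2}}{-1184} = 1 \left(- \frac{1}{1184}\right) = - \frac{1}{1184}$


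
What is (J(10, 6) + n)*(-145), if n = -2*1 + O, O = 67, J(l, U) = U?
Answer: -10295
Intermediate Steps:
n = 65 (n = -2*1 + 67 = -2 + 67 = 65)
(J(10, 6) + n)*(-145) = (6 + 65)*(-145) = 71*(-145) = -10295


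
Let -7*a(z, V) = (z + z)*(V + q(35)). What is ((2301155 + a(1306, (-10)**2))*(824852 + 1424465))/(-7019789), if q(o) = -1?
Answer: -5092934720507/7019789 ≈ -7.2551e+5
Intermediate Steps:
a(z, V) = -2*z*(-1 + V)/7 (a(z, V) = -(z + z)*(V - 1)/7 = -2*z*(-1 + V)/7)
((2301155 + a(1306, (-10)**2))*(824852 + 1424465))/(-7019789) = ((2301155 + (2/7)*1306*(1 - 1*(-10)**2))*(824852 + 1424465))/(-7019789) = ((2301155 + (2/7)*1306*(1 - 1*100))*2249317)*(-1/7019789) = ((2301155 + (2/7)*1306*(1 - 100))*2249317)*(-1/7019789) = ((2301155 + (2/7)*1306*(-99))*2249317)*(-1/7019789) = ((2301155 - 258588/7)*2249317)*(-1/7019789) = ((15849497/7)*2249317)*(-1/7019789) = 5092934720507*(-1/7019789) = -5092934720507/7019789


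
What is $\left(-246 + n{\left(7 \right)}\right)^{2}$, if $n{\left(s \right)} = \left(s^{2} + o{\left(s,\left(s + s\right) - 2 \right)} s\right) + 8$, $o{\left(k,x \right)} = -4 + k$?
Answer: $28224$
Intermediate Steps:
$n{\left(s \right)} = 8 + s^{2} + s \left(-4 + s\right)$ ($n{\left(s \right)} = \left(s^{2} + \left(-4 + s\right) s\right) + 8 = \left(s^{2} + s \left(-4 + s\right)\right) + 8 = 8 + s^{2} + s \left(-4 + s\right)$)
$\left(-246 + n{\left(7 \right)}\right)^{2} = \left(-246 + \left(8 + 7^{2} + 7 \left(-4 + 7\right)\right)\right)^{2} = \left(-246 + \left(8 + 49 + 7 \cdot 3\right)\right)^{2} = \left(-246 + \left(8 + 49 + 21\right)\right)^{2} = \left(-246 + 78\right)^{2} = \left(-168\right)^{2} = 28224$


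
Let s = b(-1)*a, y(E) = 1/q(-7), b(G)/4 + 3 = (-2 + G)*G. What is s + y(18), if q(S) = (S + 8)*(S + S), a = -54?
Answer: -1/14 ≈ -0.071429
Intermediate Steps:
q(S) = 2*S*(8 + S) (q(S) = (8 + S)*(2*S) = 2*S*(8 + S))
b(G) = -12 + 4*G*(-2 + G) (b(G) = -12 + 4*((-2 + G)*G) = -12 + 4*(G*(-2 + G)) = -12 + 4*G*(-2 + G))
y(E) = -1/14 (y(E) = 1/(2*(-7)*(8 - 7)) = 1/(2*(-7)*1) = 1/(-14) = -1/14)
s = 0 (s = (-12 - 8*(-1) + 4*(-1)²)*(-54) = (-12 + 8 + 4*1)*(-54) = (-12 + 8 + 4)*(-54) = 0*(-54) = 0)
s + y(18) = 0 - 1/14 = -1/14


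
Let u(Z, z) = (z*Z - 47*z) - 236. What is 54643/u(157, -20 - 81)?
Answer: -54643/11346 ≈ -4.8161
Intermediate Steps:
u(Z, z) = -236 - 47*z + Z*z (u(Z, z) = (Z*z - 47*z) - 236 = (-47*z + Z*z) - 236 = -236 - 47*z + Z*z)
54643/u(157, -20 - 81) = 54643/(-236 - 47*(-20 - 81) + 157*(-20 - 81)) = 54643/(-236 - 47*(-101) + 157*(-101)) = 54643/(-236 + 4747 - 15857) = 54643/(-11346) = 54643*(-1/11346) = -54643/11346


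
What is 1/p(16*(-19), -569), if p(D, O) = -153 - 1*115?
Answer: -1/268 ≈ -0.0037313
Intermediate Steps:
p(D, O) = -268 (p(D, O) = -153 - 115 = -268)
1/p(16*(-19), -569) = 1/(-268) = -1/268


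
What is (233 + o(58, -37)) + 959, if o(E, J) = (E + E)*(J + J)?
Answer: -7392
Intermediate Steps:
o(E, J) = 4*E*J (o(E, J) = (2*E)*(2*J) = 4*E*J)
(233 + o(58, -37)) + 959 = (233 + 4*58*(-37)) + 959 = (233 - 8584) + 959 = -8351 + 959 = -7392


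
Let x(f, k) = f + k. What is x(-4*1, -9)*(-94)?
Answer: 1222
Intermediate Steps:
x(-4*1, -9)*(-94) = (-4*1 - 9)*(-94) = (-4 - 9)*(-94) = -13*(-94) = 1222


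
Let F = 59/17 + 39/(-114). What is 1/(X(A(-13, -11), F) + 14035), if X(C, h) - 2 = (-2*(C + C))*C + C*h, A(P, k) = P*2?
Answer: 323/3634286 ≈ 8.8876e-5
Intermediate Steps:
F = 2021/646 (F = 59*(1/17) + 39*(-1/114) = 59/17 - 13/38 = 2021/646 ≈ 3.1285)
A(P, k) = 2*P
X(C, h) = 2 - 4*C² + C*h (X(C, h) = 2 + ((-2*(C + C))*C + C*h) = 2 + ((-4*C)*C + C*h) = 2 + (-4*C² + C*h) = 2 - 4*C² + C*h)
1/(X(A(-13, -11), F) + 14035) = 1/((2 - 4*(2*(-13))² + (2*(-13))*(2021/646)) + 14035) = 1/((2 - 4*(-26)² - 26*2021/646) + 14035) = 1/((2 - 4*676 - 26273/323) + 14035) = 1/((2 - 2704 - 26273/323) + 14035) = 1/(-899019/323 + 14035) = 1/(3634286/323) = 323/3634286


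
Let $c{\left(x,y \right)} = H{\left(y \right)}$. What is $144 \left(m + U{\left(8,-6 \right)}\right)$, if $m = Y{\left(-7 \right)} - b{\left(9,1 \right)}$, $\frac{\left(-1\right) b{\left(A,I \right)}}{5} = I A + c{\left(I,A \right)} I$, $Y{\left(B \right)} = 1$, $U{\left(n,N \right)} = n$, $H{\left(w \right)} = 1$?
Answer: $8496$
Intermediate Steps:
$c{\left(x,y \right)} = 1$
$b{\left(A,I \right)} = - 5 I - 5 A I$ ($b{\left(A,I \right)} = - 5 \left(I A + 1 I\right) = - 5 \left(A I + I\right) = - 5 \left(I + A I\right) = - 5 I - 5 A I$)
$m = 51$ ($m = 1 - \left(-5\right) 1 \left(1 + 9\right) = 1 - \left(-5\right) 1 \cdot 10 = 1 - -50 = 1 + 50 = 51$)
$144 \left(m + U{\left(8,-6 \right)}\right) = 144 \left(51 + 8\right) = 144 \cdot 59 = 8496$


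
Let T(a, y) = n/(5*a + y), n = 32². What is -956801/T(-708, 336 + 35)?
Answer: 3032102369/1024 ≈ 2.9610e+6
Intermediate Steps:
n = 1024
T(a, y) = 1024/(y + 5*a) (T(a, y) = 1024/(5*a + y) = 1024/(y + 5*a))
-956801/T(-708, 336 + 35) = -956801/(1024/((336 + 35) + 5*(-708))) = -956801/(1024/(371 - 3540)) = -956801/(1024/(-3169)) = -956801/(1024*(-1/3169)) = -956801/(-1024/3169) = -956801*(-3169/1024) = 3032102369/1024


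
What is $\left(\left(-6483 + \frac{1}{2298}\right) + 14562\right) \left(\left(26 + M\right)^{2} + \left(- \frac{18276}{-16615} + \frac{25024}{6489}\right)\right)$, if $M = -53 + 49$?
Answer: $\frac{489357066075712976}{123879130515} \approx 3.9503 \cdot 10^{6}$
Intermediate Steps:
$M = -4$
$\left(\left(-6483 + \frac{1}{2298}\right) + 14562\right) \left(\left(26 + M\right)^{2} + \left(- \frac{18276}{-16615} + \frac{25024}{6489}\right)\right) = \left(\left(-6483 + \frac{1}{2298}\right) + 14562\right) \left(\left(26 - 4\right)^{2} + \left(- \frac{18276}{-16615} + \frac{25024}{6489}\right)\right) = \left(\left(-6483 + \frac{1}{2298}\right) + 14562\right) \left(22^{2} + \left(\left(-18276\right) \left(- \frac{1}{16615}\right) + 25024 \cdot \frac{1}{6489}\right)\right) = \left(- \frac{14897933}{2298} + 14562\right) \left(484 + \left(\frac{18276}{16615} + \frac{25024}{6489}\right)\right) = \frac{18565543 \left(484 + \frac{534366724}{107814735}\right)}{2298} = \frac{18565543}{2298} \cdot \frac{52716698464}{107814735} = \frac{489357066075712976}{123879130515}$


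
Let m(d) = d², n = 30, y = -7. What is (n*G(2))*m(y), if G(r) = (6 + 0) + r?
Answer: 11760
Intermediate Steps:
G(r) = 6 + r
(n*G(2))*m(y) = (30*(6 + 2))*(-7)² = (30*8)*49 = 240*49 = 11760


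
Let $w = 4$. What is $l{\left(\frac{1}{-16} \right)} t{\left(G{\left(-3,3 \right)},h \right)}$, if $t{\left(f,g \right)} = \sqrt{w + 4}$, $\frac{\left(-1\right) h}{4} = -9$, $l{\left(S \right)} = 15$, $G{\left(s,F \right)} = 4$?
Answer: $30 \sqrt{2} \approx 42.426$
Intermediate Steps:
$h = 36$ ($h = \left(-4\right) \left(-9\right) = 36$)
$t{\left(f,g \right)} = 2 \sqrt{2}$ ($t{\left(f,g \right)} = \sqrt{4 + 4} = \sqrt{8} = 2 \sqrt{2}$)
$l{\left(\frac{1}{-16} \right)} t{\left(G{\left(-3,3 \right)},h \right)} = 15 \cdot 2 \sqrt{2} = 30 \sqrt{2}$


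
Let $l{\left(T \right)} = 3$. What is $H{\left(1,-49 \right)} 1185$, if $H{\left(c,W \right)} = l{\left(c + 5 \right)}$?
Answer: $3555$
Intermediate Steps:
$H{\left(c,W \right)} = 3$
$H{\left(1,-49 \right)} 1185 = 3 \cdot 1185 = 3555$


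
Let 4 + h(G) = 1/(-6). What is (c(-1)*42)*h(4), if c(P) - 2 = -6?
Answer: 700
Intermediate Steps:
c(P) = -4 (c(P) = 2 - 6 = -4)
h(G) = -25/6 (h(G) = -4 + 1/(-6) = -4 - ⅙ = -25/6)
(c(-1)*42)*h(4) = -4*42*(-25/6) = -168*(-25/6) = 700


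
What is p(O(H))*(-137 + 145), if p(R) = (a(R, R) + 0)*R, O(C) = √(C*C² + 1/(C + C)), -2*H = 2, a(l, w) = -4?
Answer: -16*I*√6 ≈ -39.192*I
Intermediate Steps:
H = -1 (H = -½*2 = -1)
O(C) = √(C³ + 1/(2*C))
p(R) = -4*R (p(R) = (-4 + 0)*R = -4*R)
p(O(H))*(-137 + 145) = (-2*√2*√((1 + 2*(-1)⁴)/(-1)))*(-137 + 145) = -2*√2*√(-(1 + 2*1))*8 = -2*√2*√(-(1 + 2))*8 = -2*√2*√(-1*3)*8 = -2*√2*√(-3)*8 = -2*√2*I*√3*8 = -2*I*√6*8 = -16*I*√6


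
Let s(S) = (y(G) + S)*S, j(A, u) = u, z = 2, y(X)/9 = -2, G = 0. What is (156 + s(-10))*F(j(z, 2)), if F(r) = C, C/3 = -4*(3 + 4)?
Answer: -36624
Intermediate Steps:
y(X) = -18 (y(X) = 9*(-2) = -18)
C = -84 (C = 3*(-4*(3 + 4)) = 3*(-4*7) = 3*(-28) = -84)
F(r) = -84
s(S) = S*(-18 + S) (s(S) = (-18 + S)*S = S*(-18 + S))
(156 + s(-10))*F(j(z, 2)) = (156 - 10*(-18 - 10))*(-84) = (156 - 10*(-28))*(-84) = (156 + 280)*(-84) = 436*(-84) = -36624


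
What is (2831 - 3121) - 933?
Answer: -1223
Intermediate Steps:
(2831 - 3121) - 933 = -290 - 933 = -1223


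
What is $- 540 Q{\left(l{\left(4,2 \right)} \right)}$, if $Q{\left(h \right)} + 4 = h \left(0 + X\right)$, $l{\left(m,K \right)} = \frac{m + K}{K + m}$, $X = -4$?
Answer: $4320$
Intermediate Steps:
$l{\left(m,K \right)} = 1$ ($l{\left(m,K \right)} = \frac{K + m}{K + m} = 1$)
$Q{\left(h \right)} = -4 - 4 h$ ($Q{\left(h \right)} = -4 + h \left(0 - 4\right) = -4 + h \left(-4\right) = -4 - 4 h$)
$- 540 Q{\left(l{\left(4,2 \right)} \right)} = - 540 \left(-4 - 4\right) = \left(-540\right) \left(-8\right) = 4320$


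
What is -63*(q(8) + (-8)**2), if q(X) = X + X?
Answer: -5040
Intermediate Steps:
q(X) = 2*X
-63*(q(8) + (-8)**2) = -63*(2*8 + (-8)**2) = -63*(16 + 64) = -63*80 = -5040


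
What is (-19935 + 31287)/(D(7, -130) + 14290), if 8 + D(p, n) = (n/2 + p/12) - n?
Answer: 136224/172171 ≈ 0.79121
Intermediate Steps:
D(p, n) = -8 - n/2 + p/12 (D(p, n) = -8 + ((n/2 + p/12) - n) = -8 + (-n/2 + p/12) = -8 - n/2 + p/12)
(-19935 + 31287)/(D(7, -130) + 14290) = (-19935 + 31287)/((-8 - ½*(-130) + (1/12)*7) + 14290) = 11352/((-8 + 65 + 7/12) + 14290) = 11352/(691/12 + 14290) = 11352/(172171/12) = 11352*(12/172171) = 136224/172171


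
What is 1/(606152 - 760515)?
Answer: -1/154363 ≈ -6.4782e-6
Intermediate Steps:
1/(606152 - 760515) = 1/(-154363) = -1/154363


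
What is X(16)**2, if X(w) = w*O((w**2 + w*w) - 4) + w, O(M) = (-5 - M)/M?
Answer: 400/16129 ≈ 0.024800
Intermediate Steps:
O(M) = (-5 - M)/M
X(w) = w + w*(-1 - 2*w**2)/(-4 + 2*w**2) (X(w) = w*((-5 - ((w**2 + w*w) - 4))/((w**2 + w*w) - 4)) + w = w*((-5 - ((w**2 + w**2) - 4))/((w**2 + w**2) - 4)) + w = w*((-5 - (2*w**2 - 4))/(2*w**2 - 4)) + w = w*((-5 - (-4 + 2*w**2))/(-4 + 2*w**2)) + w = w*((-5 + (4 - 2*w**2))/(-4 + 2*w**2)) + w = w*((-1 - 2*w**2)/(-4 + 2*w**2)) + w = w*(-1 - 2*w**2)/(-4 + 2*w**2) + w = w + w*(-1 - 2*w**2)/(-4 + 2*w**2))
X(16)**2 = (-5*16/(-4 + 2*16**2))**2 = (-5*16/(-4 + 2*256))**2 = (-5*16/(-4 + 512))**2 = (-5*16/508)**2 = (-5*16*1/508)**2 = (-20/127)**2 = 400/16129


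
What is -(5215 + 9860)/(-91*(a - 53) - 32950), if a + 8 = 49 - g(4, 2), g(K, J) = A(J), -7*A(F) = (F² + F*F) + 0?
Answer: 5025/10654 ≈ 0.47165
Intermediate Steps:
A(F) = -2*F²/7 (A(F) = -((F² + F*F) + 0)/7 = -((F² + F²) + 0)/7 = -(2*F² + 0)/7 = -2*F²/7)
g(K, J) = -2*J²/7
a = 295/7 (a = -8 + (49 - (-2)*2²/7) = -8 + (49 - (-2)*4/7) = -8 + (49 - 1*(-8/7)) = -8 + (49 + 8/7) = -8 + 351/7 = 295/7 ≈ 42.143)
-(5215 + 9860)/(-91*(a - 53) - 32950) = -(5215 + 9860)/(-91*(295/7 - 53) - 32950) = -15075/(-91*(-76/7) - 32950) = -15075/(988 - 32950) = -15075/(-31962) = -15075*(-1)/31962 = -1*(-5025/10654) = 5025/10654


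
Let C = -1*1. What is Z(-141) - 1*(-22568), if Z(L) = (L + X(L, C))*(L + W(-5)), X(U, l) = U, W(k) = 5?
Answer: 60920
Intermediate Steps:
C = -1
Z(L) = 2*L*(5 + L) (Z(L) = (L + L)*(L + 5) = (2*L)*(5 + L) = 2*L*(5 + L))
Z(-141) - 1*(-22568) = 2*(-141)*(5 - 141) - 1*(-22568) = 2*(-141)*(-136) + 22568 = 38352 + 22568 = 60920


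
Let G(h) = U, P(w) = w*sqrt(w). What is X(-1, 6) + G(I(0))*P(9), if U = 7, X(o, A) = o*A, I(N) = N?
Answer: 183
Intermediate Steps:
X(o, A) = A*o
P(w) = w**(3/2)
G(h) = 7
X(-1, 6) + G(I(0))*P(9) = 6*(-1) + 7*9**(3/2) = -6 + 7*27 = -6 + 189 = 183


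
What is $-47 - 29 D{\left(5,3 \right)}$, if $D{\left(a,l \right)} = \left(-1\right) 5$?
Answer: $98$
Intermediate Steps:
$D{\left(a,l \right)} = -5$
$-47 - 29 D{\left(5,3 \right)} = -47 - -145 = -47 + 145 = 98$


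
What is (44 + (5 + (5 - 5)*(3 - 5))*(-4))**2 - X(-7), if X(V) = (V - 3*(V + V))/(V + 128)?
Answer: 69661/121 ≈ 575.71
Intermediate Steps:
X(V) = -5*V/(128 + V) (X(V) = (V - 6*V)/(128 + V) = (-5*V)/(128 + V) = -5*V/(128 + V))
(44 + (5 + (5 - 5)*(3 - 5))*(-4))**2 - X(-7) = (44 + (5 + (5 - 5)*(3 - 5))*(-4))**2 - (-5)*(-7)/(128 - 7) = (44 + (5 + 0*(-2))*(-4))**2 - (-5)*(-7)/121 = (44 + (5 + 0)*(-4))**2 - (-5)*(-7)/121 = (44 + 5*(-4))**2 - 1*35/121 = (44 - 20)**2 - 35/121 = 24**2 - 35/121 = 576 - 35/121 = 69661/121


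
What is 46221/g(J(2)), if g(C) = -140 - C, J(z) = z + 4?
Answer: -46221/146 ≈ -316.58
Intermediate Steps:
J(z) = 4 + z
46221/g(J(2)) = 46221/(-140 - (4 + 2)) = 46221/(-140 - 1*6) = 46221/(-140 - 6) = 46221/(-146) = 46221*(-1/146) = -46221/146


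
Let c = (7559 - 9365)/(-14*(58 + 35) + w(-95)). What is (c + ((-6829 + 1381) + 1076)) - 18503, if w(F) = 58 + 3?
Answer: -28386069/1241 ≈ -22874.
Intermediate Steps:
w(F) = 61
c = 1806/1241 (c = (7559 - 9365)/(-14*(58 + 35) + 61) = -1806/(-14*93 + 61) = -1806/(-1302 + 61) = -1806/(-1241) = -1806*(-1/1241) = 1806/1241 ≈ 1.4553)
(c + ((-6829 + 1381) + 1076)) - 18503 = (1806/1241 + ((-6829 + 1381) + 1076)) - 18503 = (1806/1241 + (-5448 + 1076)) - 18503 = (1806/1241 - 4372) - 18503 = -5423846/1241 - 18503 = -28386069/1241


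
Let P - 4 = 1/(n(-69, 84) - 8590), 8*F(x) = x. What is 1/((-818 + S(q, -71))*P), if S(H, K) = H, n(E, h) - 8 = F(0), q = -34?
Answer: -4291/14623302 ≈ -0.00029344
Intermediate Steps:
F(x) = x/8
n(E, h) = 8 (n(E, h) = 8 + (1/8)*0 = 8 + 0 = 8)
P = 34327/8582 (P = 4 + 1/(8 - 8590) = 4 + 1/(-8582) = 4 - 1/8582 = 34327/8582 ≈ 3.9999)
1/((-818 + S(q, -71))*P) = 1/((-818 - 34)*(34327/8582)) = (8582/34327)/(-852) = -1/852*8582/34327 = -4291/14623302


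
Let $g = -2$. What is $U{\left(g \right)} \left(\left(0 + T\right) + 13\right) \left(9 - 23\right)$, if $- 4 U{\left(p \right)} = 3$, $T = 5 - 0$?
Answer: $189$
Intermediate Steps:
$T = 5$ ($T = 5 + 0 = 5$)
$U{\left(p \right)} = - \frac{3}{4}$ ($U{\left(p \right)} = \left(- \frac{1}{4}\right) 3 = - \frac{3}{4}$)
$U{\left(g \right)} \left(\left(0 + T\right) + 13\right) \left(9 - 23\right) = - \frac{3 \left(\left(0 + 5\right) + 13\right)}{4} \left(9 - 23\right) = - \frac{3 \left(5 + 13\right)}{4} \left(-14\right) = \left(- \frac{3}{4}\right) 18 \left(-14\right) = \left(- \frac{27}{2}\right) \left(-14\right) = 189$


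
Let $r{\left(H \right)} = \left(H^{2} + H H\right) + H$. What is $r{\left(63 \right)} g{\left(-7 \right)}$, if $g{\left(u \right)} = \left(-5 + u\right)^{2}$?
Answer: $1152144$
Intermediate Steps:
$r{\left(H \right)} = H + 2 H^{2}$ ($r{\left(H \right)} = \left(H^{2} + H^{2}\right) + H = 2 H^{2} + H = H + 2 H^{2}$)
$r{\left(63 \right)} g{\left(-7 \right)} = 63 \left(1 + 2 \cdot 63\right) \left(-5 - 7\right)^{2} = 63 \left(1 + 126\right) \left(-12\right)^{2} = 63 \cdot 127 \cdot 144 = 8001 \cdot 144 = 1152144$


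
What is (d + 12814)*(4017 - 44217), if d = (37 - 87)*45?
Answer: -424672800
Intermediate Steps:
d = -2250 (d = -50*45 = -2250)
(d + 12814)*(4017 - 44217) = (-2250 + 12814)*(4017 - 44217) = 10564*(-40200) = -424672800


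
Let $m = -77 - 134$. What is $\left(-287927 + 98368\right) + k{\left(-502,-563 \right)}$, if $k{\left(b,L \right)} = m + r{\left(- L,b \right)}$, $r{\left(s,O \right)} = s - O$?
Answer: $-188705$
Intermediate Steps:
$m = -211$
$k{\left(b,L \right)} = -211 - L - b$ ($k{\left(b,L \right)} = -211 - \left(L + b\right) = -211 - L - b$)
$\left(-287927 + 98368\right) + k{\left(-502,-563 \right)} = \left(-287927 + 98368\right) - -854 = -189559 + \left(-211 + 563 + 502\right) = -189559 + 854 = -188705$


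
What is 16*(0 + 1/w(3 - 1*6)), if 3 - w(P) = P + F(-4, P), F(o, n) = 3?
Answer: 16/3 ≈ 5.3333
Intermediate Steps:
w(P) = -P (w(P) = 3 - (P + 3) = 3 - (3 + P) = 3 + (-3 - P) = -P)
16*(0 + 1/w(3 - 1*6)) = 16*(0 + 1/(-(3 - 1*6))) = 16*(0 + 1/(-(3 - 6))) = 16*(0 + 1/(-1*(-3))) = 16*(0 + 1/3) = 16*(1/3) = 16/3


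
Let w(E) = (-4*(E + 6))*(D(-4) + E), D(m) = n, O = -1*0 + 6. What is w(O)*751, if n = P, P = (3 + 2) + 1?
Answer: -432576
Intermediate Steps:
O = 6 (O = 0 + 6 = 6)
P = 6 (P = 5 + 1 = 6)
n = 6
D(m) = 6
w(E) = (-24 - 4*E)*(6 + E) (w(E) = (-4*(E + 6))*(6 + E) = (-4*(6 + E))*(6 + E) = (-24 - 4*E)*(6 + E))
w(O)*751 = (-144 - 48*6 - 4*6²)*751 = (-144 - 288 - 4*36)*751 = (-144 - 288 - 144)*751 = -576*751 = -432576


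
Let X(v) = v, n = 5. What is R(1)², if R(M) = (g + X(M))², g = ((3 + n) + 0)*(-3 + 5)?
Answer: 83521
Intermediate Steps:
g = 16 (g = ((3 + 5) + 0)*(-3 + 5) = (8 + 0)*2 = 8*2 = 16)
R(M) = (16 + M)²
R(1)² = ((16 + 1)²)² = (17²)² = 289² = 83521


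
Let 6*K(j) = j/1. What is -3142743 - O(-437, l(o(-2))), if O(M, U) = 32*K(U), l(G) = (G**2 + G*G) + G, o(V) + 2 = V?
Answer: -9428677/3 ≈ -3.1429e+6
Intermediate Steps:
o(V) = -2 + V
K(j) = j/6 (K(j) = (j/1)/6 = (j*1)/6 = j/6)
l(G) = G + 2*G**2 (l(G) = (G**2 + G**2) + G = 2*G**2 + G = G + 2*G**2)
O(M, U) = 16*U/3 (O(M, U) = 32*(U/6) = 16*U/3)
-3142743 - O(-437, l(o(-2))) = -3142743 - 16*(-2 - 2)*(1 + 2*(-2 - 2))/3 = -3142743 - 16*(-4*(1 + 2*(-4)))/3 = -3142743 - 16*(-4*(1 - 8))/3 = -3142743 - 16*(-4*(-7))/3 = -3142743 - 16*28/3 = -3142743 - 1*448/3 = -3142743 - 448/3 = -9428677/3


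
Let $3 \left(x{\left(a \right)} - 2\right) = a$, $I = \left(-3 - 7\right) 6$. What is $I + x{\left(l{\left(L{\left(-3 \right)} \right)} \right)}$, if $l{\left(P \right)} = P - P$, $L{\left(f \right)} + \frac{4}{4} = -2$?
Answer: $-58$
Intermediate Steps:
$I = -60$ ($I = \left(-10\right) 6 = -60$)
$L{\left(f \right)} = -3$ ($L{\left(f \right)} = -1 - 2 = -3$)
$l{\left(P \right)} = 0$
$x{\left(a \right)} = 2 + \frac{a}{3}$
$I + x{\left(l{\left(L{\left(-3 \right)} \right)} \right)} = -60 + \left(2 + \frac{1}{3} \cdot 0\right) = -60 + \left(2 + 0\right) = -60 + 2 = -58$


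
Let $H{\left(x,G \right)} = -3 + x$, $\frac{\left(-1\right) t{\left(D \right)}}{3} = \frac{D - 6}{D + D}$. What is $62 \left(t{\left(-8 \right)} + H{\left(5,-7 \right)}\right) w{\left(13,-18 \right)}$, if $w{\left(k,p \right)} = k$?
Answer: $- \frac{2015}{4} \approx -503.75$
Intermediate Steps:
$t{\left(D \right)} = - \frac{3 \left(-6 + D\right)}{2 D}$ ($t{\left(D \right)} = - 3 \frac{D - 6}{D + D} = - 3 \frac{-6 + D}{2 D} = - \frac{3 \left(-6 + D\right)}{2 D}$)
$62 \left(t{\left(-8 \right)} + H{\left(5,-7 \right)}\right) w{\left(13,-18 \right)} = 62 \left(\left(- \frac{3}{2} + \frac{9}{-8}\right) + \left(-3 + 5\right)\right) 13 = 62 \left(\left(- \frac{3}{2} + 9 \left(- \frac{1}{8}\right)\right) + 2\right) 13 = 62 \left(\left(- \frac{3}{2} - \frac{9}{8}\right) + 2\right) 13 = 62 \left(- \frac{21}{8} + 2\right) 13 = 62 \left(- \frac{5}{8}\right) 13 = \left(- \frac{155}{4}\right) 13 = - \frac{2015}{4}$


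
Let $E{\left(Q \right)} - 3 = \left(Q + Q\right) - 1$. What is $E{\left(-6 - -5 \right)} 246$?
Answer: $0$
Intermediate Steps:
$E{\left(Q \right)} = 2 + 2 Q$ ($E{\left(Q \right)} = 3 + \left(\left(Q + Q\right) - 1\right) = 3 + \left(2 Q - 1\right) = 3 + \left(-1 + 2 Q\right) = 2 + 2 Q$)
$E{\left(-6 - -5 \right)} 246 = \left(2 + 2 \left(-6 - -5\right)\right) 246 = \left(2 + 2 \left(-6 + 5\right)\right) 246 = \left(2 + 2 \left(-1\right)\right) 246 = \left(2 - 2\right) 246 = 0 \cdot 246 = 0$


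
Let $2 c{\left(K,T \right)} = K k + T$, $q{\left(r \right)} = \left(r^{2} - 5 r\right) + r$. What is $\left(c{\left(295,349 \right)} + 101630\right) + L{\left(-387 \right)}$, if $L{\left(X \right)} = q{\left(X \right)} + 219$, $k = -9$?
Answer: $252013$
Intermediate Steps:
$q{\left(r \right)} = r^{2} - 4 r$
$c{\left(K,T \right)} = \frac{T}{2} - \frac{9 K}{2}$ ($c{\left(K,T \right)} = \frac{K \left(-9\right) + T}{2} = \frac{- 9 K + T}{2} = \frac{T - 9 K}{2} = \frac{T}{2} - \frac{9 K}{2}$)
$L{\left(X \right)} = 219 + X \left(-4 + X\right)$ ($L{\left(X \right)} = X \left(-4 + X\right) + 219 = 219 + X \left(-4 + X\right)$)
$\left(c{\left(295,349 \right)} + 101630\right) + L{\left(-387 \right)} = \left(\left(\frac{1}{2} \cdot 349 - \frac{2655}{2}\right) + 101630\right) - \left(-219 + 387 \left(-4 - 387\right)\right) = \left(\left(\frac{349}{2} - \frac{2655}{2}\right) + 101630\right) + \left(219 - -151317\right) = \left(-1153 + 101630\right) + \left(219 + 151317\right) = 100477 + 151536 = 252013$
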